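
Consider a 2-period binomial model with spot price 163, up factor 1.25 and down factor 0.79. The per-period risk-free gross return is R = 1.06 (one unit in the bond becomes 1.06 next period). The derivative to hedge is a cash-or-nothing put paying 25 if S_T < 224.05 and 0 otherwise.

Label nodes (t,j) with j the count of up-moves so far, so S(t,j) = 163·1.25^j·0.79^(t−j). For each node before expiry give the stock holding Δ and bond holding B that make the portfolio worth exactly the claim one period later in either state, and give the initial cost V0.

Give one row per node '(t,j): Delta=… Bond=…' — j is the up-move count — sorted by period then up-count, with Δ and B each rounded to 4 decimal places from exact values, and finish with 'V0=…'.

(0,0): Delta=-0.1846 Bond=44.6786
(1,0): Delta=0.0000 Bond=23.5849
(1,1): Delta=-0.2667 Bond=64.0894
V0=14.5844

The replicating-portfolio and risk-neutral prices coincide; use p* = (1.06−0.79)/(1.25−0.79) = 0.5870 for the latter.
Terminal payoffs: V(2,0)=25.0000, V(2,1)=25.0000, V(2,2)=0.0000
(1,0): S=128.7700. Δ = (V_up−V_dn)/(S_up−S_dn) = (25.0000−25.0000)/(160.9625−101.7283) = 0.0000. V = [p*·25.0000 + (1−p*)·25.0000]/1.06 = 23.5849. B = V − Δ·S = 23.5849.
(1,1): S=203.7500. Δ = (V_up−V_dn)/(S_up−S_dn) = (0.0000−25.0000)/(254.6875−160.9625) = -0.2667. V = [p*·0.0000 + (1−p*)·25.0000]/1.06 = 9.7416. B = V − Δ·S = 64.0894.
(0,0): S=163.0000. Δ = (V_up−V_dn)/(S_up−S_dn) = (9.7416−23.5849)/(203.7500−128.7700) = -0.1846. V = [p*·9.7416 + (1−p*)·23.5849]/1.06 = 14.5844. B = V − Δ·S = 44.6786.
Each (Δ,B) replicates both successor values, so the strategy is self-financing and V0 is arbitrage-free.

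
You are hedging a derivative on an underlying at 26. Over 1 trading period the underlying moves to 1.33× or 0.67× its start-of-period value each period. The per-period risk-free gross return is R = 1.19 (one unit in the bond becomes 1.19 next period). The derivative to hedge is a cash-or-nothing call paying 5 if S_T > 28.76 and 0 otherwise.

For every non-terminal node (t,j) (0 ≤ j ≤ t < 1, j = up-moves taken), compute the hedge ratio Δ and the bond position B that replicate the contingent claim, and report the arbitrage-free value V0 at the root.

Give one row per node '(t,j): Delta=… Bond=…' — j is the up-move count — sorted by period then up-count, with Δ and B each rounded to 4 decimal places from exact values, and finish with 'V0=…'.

No-arbitrage ⇒ martingale measure with p* = (R−d)/(u−d) = 0.7879.
Payoff layer (t=1): V(1,0)=0.0000, V(1,1)=5.0000
(0,0): S=26.0000. Δ = (V_up−V_dn)/(S_up−S_dn) = (5.0000−0.0000)/(34.5800−17.4200) = 0.2914. V = [p*·5.0000 + (1−p*)·0.0000]/1.19 = 3.3104. B = V − Δ·S = -4.2653.
Each (Δ,B) replicates both successor values, so the strategy is self-financing and V0 is arbitrage-free.

(0,0): Delta=0.2914 Bond=-4.2653
V0=3.3104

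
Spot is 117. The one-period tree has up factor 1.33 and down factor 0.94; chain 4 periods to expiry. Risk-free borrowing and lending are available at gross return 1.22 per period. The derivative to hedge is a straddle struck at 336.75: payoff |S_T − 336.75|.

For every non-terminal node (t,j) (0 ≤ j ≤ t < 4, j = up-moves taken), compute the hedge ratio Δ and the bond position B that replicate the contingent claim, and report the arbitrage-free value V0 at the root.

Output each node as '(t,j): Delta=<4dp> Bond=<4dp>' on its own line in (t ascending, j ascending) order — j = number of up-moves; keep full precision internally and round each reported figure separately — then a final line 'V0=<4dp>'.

Under the risk-neutral measure, an up-move has probability p* = (R−d)/(u−d) = 0.7179 and values discount at R = 1.22.
Terminal values V(4,·): V(4,0)=245.4024, V(4,1)=207.5028, V(4,2)=153.8790, V(4,3)=78.0070, V(4,4)=29.3438
  t=3,j=0: stock 97.1783 → up 129.2472 (V=207.5028), down 91.3476 (V=245.4024). Price 178.8463; hedge Δ=-1.0000, bond B=276.0246.
  t=3,j=1: stock 137.4970 → up 182.8710 (V=153.8790), down 129.2472 (V=207.5028). Price 138.5276; hedge Δ=-1.0000, bond B=276.0246.
  t=3,j=2: stock 194.5436 → up 258.7430 (V=78.0070), down 182.8710 (V=153.8790). Price 81.4810; hedge Δ=-1.0000, bond B=276.0246.
  t=3,j=3: stock 275.2585 → up 366.0938 (V=29.3438), down 258.7430 (V=78.0070). Price 35.3027; hedge Δ=-0.4533, bond B=160.0800.
  t=2,j=0: stock 103.3812 → up 137.4970 (V=138.5276), down 97.1783 (V=178.8463). Price 122.8685; hedge Δ=-1.0000, bond B=226.2497.
  t=2,j=1: stock 146.2734 → up 194.5436 (V=81.4810), down 137.4970 (V=138.5276). Price 79.9763; hedge Δ=-1.0000, bond B=226.2497.
  t=2,j=2: stock 206.9613 → up 275.2585 (V=35.3027), down 194.5436 (V=81.4810). Price 39.6126; hedge Δ=-0.5721, bond B=158.0183.
  t=1,j=0: stock 109.9800 → up 146.2734 (V=79.9763), down 103.3812 (V=122.8685). Price 75.4705; hedge Δ=-1.0000, bond B=185.4505.
  t=1,j=1: stock 155.6100 → up 206.9613 (V=39.6126), down 146.2734 (V=79.9763). Price 41.8010; hedge Δ=-0.6651, bond B=145.2976.
  t=0,j=0: stock 117.0000 → up 155.6100 (V=41.8010), down 109.9800 (V=75.4705). Price 42.0472; hedge Δ=-0.7379, bond B=128.3793.
Each (Δ,B) replicates both successor values, so the strategy is self-financing and V0 is arbitrage-free.

(0,0): Delta=-0.7379 Bond=128.3793
(1,0): Delta=-1.0000 Bond=185.4505
(1,1): Delta=-0.6651 Bond=145.2976
(2,0): Delta=-1.0000 Bond=226.2497
(2,1): Delta=-1.0000 Bond=226.2497
(2,2): Delta=-0.5721 Bond=158.0183
(3,0): Delta=-1.0000 Bond=276.0246
(3,1): Delta=-1.0000 Bond=276.0246
(3,2): Delta=-1.0000 Bond=276.0246
(3,3): Delta=-0.4533 Bond=160.0800
V0=42.0472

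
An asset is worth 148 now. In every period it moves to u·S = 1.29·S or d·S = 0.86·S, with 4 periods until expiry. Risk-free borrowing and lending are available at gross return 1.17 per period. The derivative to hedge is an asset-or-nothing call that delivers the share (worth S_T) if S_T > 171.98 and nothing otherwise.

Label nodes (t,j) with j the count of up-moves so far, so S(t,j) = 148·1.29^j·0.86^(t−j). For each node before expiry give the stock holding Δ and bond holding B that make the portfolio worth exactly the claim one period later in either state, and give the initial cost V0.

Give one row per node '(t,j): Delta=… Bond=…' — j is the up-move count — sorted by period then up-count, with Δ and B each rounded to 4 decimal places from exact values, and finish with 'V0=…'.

(0,0): Delta=1.1920 Bond=-32.7465
(1,0): Delta=1.6101 Bond=-91.5264
(1,1): Delta=1.0842 Bond=-17.7148
(2,0): Delta=2.3846 Bond=-191.8623
(2,1): Delta=1.4103 Bond=-74.2693
(2,2): Delta=1.0000 Bond=0.0000
(3,0): Delta=0.0000 Bond=0.0000
(3,1): Delta=3.0000 Bond=-311.3739
(3,2): Delta=1.0000 Bond=0.0000
(3,3): Delta=1.0000 Bond=0.0000
V0=143.6764

Risk-neutral probability p* = (R−d)/(u−d) = (1.17−0.86)/(1.29−0.86) = 0.7209.
At expiry t=4: V(4,0)=0.0000, V(4,1)=0.0000, V(4,2)=182.1537, V(4,3)=273.2306, V(4,4)=409.8459
  t=3,j=0: stock 94.1363 → up 121.4358 (V=0.0000), down 80.9572 (V=0.0000). Price 0.0000; hedge Δ=0.0000, bond B=0.0000.
  t=3,j=1: stock 141.2044 → up 182.1537 (V=182.1537), down 121.4358 (V=0.0000). Price 112.2394; hedge Δ=3.0000, bond B=-311.3739.
  t=3,j=2: stock 211.8066 → up 273.2306 (V=273.2306), down 182.1537 (V=182.1537). Price 211.8066; hedge Δ=1.0000, bond B=0.0000.
  t=3,j=3: stock 317.7100 → up 409.8459 (V=409.8459), down 273.2306 (V=273.2306). Price 317.7100; hedge Δ=1.0000, bond B=0.0000.
  t=2,j=0: stock 109.4608 → up 141.2044 (V=112.2394), down 94.1363 (V=0.0000). Price 69.1597; hedge Δ=2.3846, bond B=-191.8623.
  t=2,j=1: stock 164.1912 → up 211.8066 (V=211.8066), down 141.2044 (V=112.2394). Price 157.2824; hedge Δ=1.4103, bond B=-74.2693.
  t=2,j=2: stock 246.2868 → up 317.7100 (V=317.7100), down 211.8066 (V=211.8066). Price 246.2868; hedge Δ=1.0000, bond B=0.0000.
  t=1,j=0: stock 127.2800 → up 164.1912 (V=157.2824), down 109.4608 (V=69.1597). Price 113.4103; hedge Δ=1.6101, bond B=-91.5264.
  t=1,j=1: stock 190.9200 → up 246.2868 (V=246.2868), down 164.1912 (V=157.2824). Price 189.2721; hedge Δ=1.0842, bond B=-17.7148.
  t=0,j=0: stock 148.0000 → up 190.9200 (V=189.2721), down 127.2800 (V=113.4103). Price 143.6764; hedge Δ=1.1920, bond B=-32.7465.
Self-financing check: at every node Δ·S+B equals the discounted successor values.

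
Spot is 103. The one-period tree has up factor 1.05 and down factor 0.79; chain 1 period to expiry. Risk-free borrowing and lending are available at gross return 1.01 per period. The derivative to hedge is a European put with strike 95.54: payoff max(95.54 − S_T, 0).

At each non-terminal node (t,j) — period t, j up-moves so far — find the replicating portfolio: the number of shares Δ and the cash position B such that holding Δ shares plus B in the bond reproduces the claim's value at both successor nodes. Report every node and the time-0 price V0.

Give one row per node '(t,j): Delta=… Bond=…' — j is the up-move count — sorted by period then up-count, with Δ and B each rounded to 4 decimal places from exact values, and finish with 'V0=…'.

(0,0): Delta=-0.5291 Bond=56.6584
V0=2.1584

Since d<R<u, set p* = (R−d)/(u−d) = 0.8462; price each node as the discounted p*-expectation of its children.
Terminal payoffs: V(1,0)=14.1700, V(1,1)=0.0000
(0,0): S=103.0000. Δ = (V_up−V_dn)/(S_up−S_dn) = (0.0000−14.1700)/(108.1500−81.3700) = -0.5291. V = [p*·0.0000 + (1−p*)·14.1700]/1.01 = 2.1584. B = V − Δ·S = 56.6584.
Check: Δ(0,0)·S0 + B(0,0) = 2.1584 = V0.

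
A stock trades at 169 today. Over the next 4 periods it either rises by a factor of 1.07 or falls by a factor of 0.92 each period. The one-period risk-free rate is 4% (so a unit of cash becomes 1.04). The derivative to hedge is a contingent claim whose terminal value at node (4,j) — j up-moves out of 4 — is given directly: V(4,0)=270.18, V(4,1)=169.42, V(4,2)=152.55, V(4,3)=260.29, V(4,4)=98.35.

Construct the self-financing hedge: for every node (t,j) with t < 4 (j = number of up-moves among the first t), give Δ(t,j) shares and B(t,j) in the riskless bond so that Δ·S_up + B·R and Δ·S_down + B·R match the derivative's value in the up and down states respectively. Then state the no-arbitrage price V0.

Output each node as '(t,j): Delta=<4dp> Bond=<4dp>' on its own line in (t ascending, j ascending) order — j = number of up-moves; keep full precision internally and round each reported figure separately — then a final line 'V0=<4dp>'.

(0,0): Delta=-1.5419 Bond=410.2513
(1,0): Delta=2.3597 Bond=-179.9612
(1,1): Delta=-2.3805 Bond=578.3170
(2,0): Delta=-1.5079 Bond=366.0747
(2,1): Delta=3.1911 Bond=-325.4682
(2,2): Delta=-3.5782 Bond=833.1791
(3,0): Delta=-5.1044 Bond=854.0141
(3,1): Delta=-0.7348 Bond=262.3936
(3,2): Delta=4.0350 Bond=-488.7071
(3,3): Delta=-5.2146 Bond=1205.3096
V0=149.6763

Under the risk-neutral measure, an up-move has probability p* = (R−d)/(u−d) = 0.8000 and values discount at R = 1.04.
At expiry t=4: V(4,0)=270.1800, V(4,1)=169.4200, V(4,2)=152.5500, V(4,3)=260.2900, V(4,4)=98.3500
  t=3,j=0: stock 131.5983 → up 140.8102 (V=169.4200), down 121.0704 (V=270.1800). Price 182.2808; hedge Δ=-5.1044, bond B=854.0141.
  t=3,j=1: stock 153.0545 → up 163.7683 (V=152.5500), down 140.8102 (V=169.4200). Price 149.9269; hedge Δ=-0.7348, bond B=262.3936.
  t=3,j=2: stock 178.0091 → up 190.4697 (V=260.2900), down 163.7683 (V=152.5500). Price 229.5596; hedge Δ=4.0350, bond B=-488.7071.
  t=3,j=3: stock 207.0323 → up 221.5245 (V=98.3500), down 190.4697 (V=260.2900). Price 125.7096; hedge Δ=-5.2146, bond B=1205.3096.
  t=2,j=0: stock 143.0416 → up 153.0545 (V=149.9269), down 131.5983 (V=182.2808). Price 150.3824; hedge Δ=-1.5079, bond B=366.0747.
  t=2,j=1: stock 166.3636 → up 178.0091 (V=229.5596), down 153.0545 (V=149.9269). Price 205.4164; hedge Δ=3.1911, bond B=-325.4682.
  t=2,j=2: stock 193.4881 → up 207.0323 (V=125.7096), down 178.0091 (V=229.5596). Price 140.8458; hedge Δ=-3.5782, bond B=833.1791.
  t=1,j=0: stock 155.4800 → up 166.3636 (V=205.4164), down 143.0416 (V=150.3824). Price 186.9323; hedge Δ=2.3597, bond B=-179.9612.
  t=1,j=1: stock 180.8300 → up 193.4881 (V=140.8458), down 166.3636 (V=205.4164). Price 147.8461; hedge Δ=-2.3805, bond B=578.3170.
  t=0,j=0: stock 169.0000 → up 180.8300 (V=147.8461), down 155.4800 (V=186.9323). Price 149.6763; hedge Δ=-1.5419, bond B=410.2513.
Root portfolio cost Δ·169+B reproduces V0=149.6763.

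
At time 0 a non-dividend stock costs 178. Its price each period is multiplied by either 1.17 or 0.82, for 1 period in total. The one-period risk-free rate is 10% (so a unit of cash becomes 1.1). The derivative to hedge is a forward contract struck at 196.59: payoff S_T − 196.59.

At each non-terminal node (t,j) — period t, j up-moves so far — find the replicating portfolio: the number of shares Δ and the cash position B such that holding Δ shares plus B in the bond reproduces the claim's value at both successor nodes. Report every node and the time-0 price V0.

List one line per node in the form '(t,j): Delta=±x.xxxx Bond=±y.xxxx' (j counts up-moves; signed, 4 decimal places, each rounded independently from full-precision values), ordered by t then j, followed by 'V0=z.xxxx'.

(0,0): Delta=1.0000 Bond=-178.7182
V0=-0.7182

Since d<R<u, set p* = (R−d)/(u−d) = 0.8000; price each node as the discounted p*-expectation of its children.
At expiry t=1: V(1,0)=-50.6300, V(1,1)=11.6700
Node (0,0) S=178.0000: V=(p*·11.6700+(1−p*)·-50.6300)/1.1=-0.7182; Δ=(11.6700−-50.6300)/(208.2600−145.9600)=1.0000; B=V−Δ·S=-178.7182
Each (Δ,B) replicates both successor values, so the strategy is self-financing and V0 is arbitrage-free.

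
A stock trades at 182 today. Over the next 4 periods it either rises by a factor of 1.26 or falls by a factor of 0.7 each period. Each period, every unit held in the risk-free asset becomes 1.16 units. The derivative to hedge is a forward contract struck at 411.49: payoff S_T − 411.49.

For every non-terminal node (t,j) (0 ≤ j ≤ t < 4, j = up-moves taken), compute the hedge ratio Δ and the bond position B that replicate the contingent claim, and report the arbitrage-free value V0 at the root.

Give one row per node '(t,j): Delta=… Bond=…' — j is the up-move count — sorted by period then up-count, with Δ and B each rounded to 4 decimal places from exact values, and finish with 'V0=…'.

(0,0): Delta=1.0000 Bond=-227.2623
(1,0): Delta=1.0000 Bond=-263.6242
(1,1): Delta=1.0000 Bond=-263.6242
(2,0): Delta=1.0000 Bond=-305.8041
(2,1): Delta=1.0000 Bond=-305.8041
(2,2): Delta=1.0000 Bond=-305.8041
(3,0): Delta=1.0000 Bond=-354.7328
(3,1): Delta=1.0000 Bond=-354.7328
(3,2): Delta=1.0000 Bond=-354.7328
(3,3): Delta=1.0000 Bond=-354.7328
V0=-45.2623

Since d<R<u, set p* = (R−d)/(u−d) = 0.8214; price each node as the discounted p*-expectation of its children.
Terminal values V(4,·): V(4,0)=-367.7918, V(4,1)=-332.8332, V(4,2)=-269.9078, V(4,3)=-156.6421, V(4,4)=47.2362
  t=3,j=0: stock 62.4260 → up 78.6568 (V=-332.8332), down 43.6982 (V=-367.7918). Price -292.3068; hedge Δ=1.0000, bond B=-354.7328.
  t=3,j=1: stock 112.3668 → up 141.5822 (V=-269.9078), down 78.6568 (V=-332.8332). Price -242.3660; hedge Δ=1.0000, bond B=-354.7328.
  t=3,j=2: stock 202.2602 → up 254.8479 (V=-156.6421), down 141.5822 (V=-269.9078). Price -152.4725; hedge Δ=1.0000, bond B=-354.7328.
  t=3,j=3: stock 364.0684 → up 458.7262 (V=47.2362), down 254.8479 (V=-156.6421). Price 9.3357; hedge Δ=1.0000, bond B=-354.7328.
  t=2,j=0: stock 89.1800 → up 112.3668 (V=-242.3660), down 62.4260 (V=-292.3068). Price -216.6241; hedge Δ=1.0000, bond B=-305.8041.
  t=2,j=1: stock 160.5240 → up 202.2602 (V=-152.4725), down 112.3668 (V=-242.3660). Price -145.2801; hedge Δ=1.0000, bond B=-305.8041.
  t=2,j=2: stock 288.9432 → up 364.0684 (V=9.3357), down 202.2602 (V=-152.4725). Price -16.8609; hedge Δ=1.0000, bond B=-305.8041.
  t=1,j=0: stock 127.4000 → up 160.5240 (V=-145.2801), down 89.1800 (V=-216.6241). Price -136.2242; hedge Δ=1.0000, bond B=-263.6242.
  t=1,j=1: stock 229.3200 → up 288.9432 (V=-16.8609), down 160.5240 (V=-145.2801). Price -34.3042; hedge Δ=1.0000, bond B=-263.6242.
  t=0,j=0: stock 182.0000 → up 229.3200 (V=-34.3042), down 127.4000 (V=-136.2242). Price -45.2623; hedge Δ=1.0000, bond B=-227.2623.
The time-0 hedge costs -45.2623, which is the no-arbitrage price.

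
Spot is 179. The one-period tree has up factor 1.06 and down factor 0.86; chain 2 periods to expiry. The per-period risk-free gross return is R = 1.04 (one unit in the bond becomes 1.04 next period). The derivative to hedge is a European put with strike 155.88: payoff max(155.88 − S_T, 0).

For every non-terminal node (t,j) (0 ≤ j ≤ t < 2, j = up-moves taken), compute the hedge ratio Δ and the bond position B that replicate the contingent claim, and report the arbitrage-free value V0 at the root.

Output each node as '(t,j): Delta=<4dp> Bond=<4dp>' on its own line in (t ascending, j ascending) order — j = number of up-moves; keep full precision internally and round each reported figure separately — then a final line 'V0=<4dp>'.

Under the risk-neutral measure, an up-move has probability p* = (R−d)/(u−d) = 0.9000 and values discount at R = 1.04.
Terminal values V(2,·): V(2,0)=23.4916, V(2,1)=0.0000, V(2,2)=0.0000
  t=1,j=0: stock 153.9400 → up 163.1764 (V=0.0000), down 132.3884 (V=23.4916). Price 2.2588; hedge Δ=-0.7630, bond B=119.7168.
  t=1,j=1: stock 189.7400 → up 201.1244 (V=0.0000), down 163.1764 (V=0.0000). Price 0.0000; hedge Δ=0.0000, bond B=0.0000.
  t=0,j=0: stock 179.0000 → up 189.7400 (V=0.0000), down 153.9400 (V=2.2588). Price 0.2172; hedge Δ=-0.0631, bond B=11.5112.
Self-financing check: at every node Δ·S+B equals the discounted successor values.

(0,0): Delta=-0.0631 Bond=11.5112
(1,0): Delta=-0.7630 Bond=119.7168
(1,1): Delta=0.0000 Bond=0.0000
V0=0.2172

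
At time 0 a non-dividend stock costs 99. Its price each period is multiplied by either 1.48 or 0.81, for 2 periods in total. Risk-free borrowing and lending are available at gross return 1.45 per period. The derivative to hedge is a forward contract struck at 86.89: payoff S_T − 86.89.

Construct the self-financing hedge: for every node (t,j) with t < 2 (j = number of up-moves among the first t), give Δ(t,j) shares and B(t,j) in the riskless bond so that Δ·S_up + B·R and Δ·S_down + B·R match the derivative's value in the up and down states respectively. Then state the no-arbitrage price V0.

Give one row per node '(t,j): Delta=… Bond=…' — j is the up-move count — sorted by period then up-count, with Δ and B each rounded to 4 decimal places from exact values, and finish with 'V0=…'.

(0,0): Delta=1.0000 Bond=-41.3270
(1,0): Delta=1.0000 Bond=-59.9241
(1,1): Delta=1.0000 Bond=-59.9241
V0=57.6730

No-arbitrage ⇒ martingale measure with p* = (R−d)/(u−d) = 0.9552.
Terminal values V(2,·): V(2,0)=-21.9361, V(2,1)=31.7912, V(2,2)=129.9596
  t=1,j=0: stock 80.1900 → up 118.6812 (V=31.7912), down 64.9539 (V=-21.9361). Price 20.2659; hedge Δ=1.0000, bond B=-59.9241.
  t=1,j=1: stock 146.5200 → up 216.8496 (V=129.9596), down 118.6812 (V=31.7912). Price 86.5959; hedge Δ=1.0000, bond B=-59.9241.
  t=0,j=0: stock 99.0000 → up 146.5200 (V=86.5959), down 80.1900 (V=20.2659). Price 57.6730; hedge Δ=1.0000, bond B=-41.3270.
Self-financing check: at every node Δ·S+B equals the discounted successor values.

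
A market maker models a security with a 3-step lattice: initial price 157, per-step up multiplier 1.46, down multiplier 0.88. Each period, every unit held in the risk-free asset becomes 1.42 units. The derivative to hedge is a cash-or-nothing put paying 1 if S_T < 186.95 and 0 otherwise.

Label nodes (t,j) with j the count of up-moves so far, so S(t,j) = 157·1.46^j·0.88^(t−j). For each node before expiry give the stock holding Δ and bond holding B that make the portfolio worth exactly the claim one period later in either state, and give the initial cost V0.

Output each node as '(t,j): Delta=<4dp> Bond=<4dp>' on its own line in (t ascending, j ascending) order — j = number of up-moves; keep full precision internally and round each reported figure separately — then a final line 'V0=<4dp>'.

(0,0): Delta=-0.0007 Bond=0.1146
(1,0): Delta=-0.0082 Bond=1.1965
(1,1): Delta=-0.0004 Bond=0.0861
(2,0): Delta=0.0000 Bond=0.7042
(2,1): Delta=-0.0085 Bond=1.7727
(2,2): Delta=0.0000 Bond=0.0000
V0=0.0048

Risk-neutral probability p* = (R−d)/(u−d) = (1.42−0.88)/(1.46−0.88) = 0.9310.
Terminal payoffs: V(3,0)=1.0000, V(3,1)=1.0000, V(3,2)=0.0000, V(3,3)=0.0000
  t=2,j=0: stock 121.5808 → up 177.5080 (V=1.0000), down 106.9911 (V=1.0000). Price 0.7042; hedge Δ=0.0000, bond B=0.7042.
  t=2,j=1: stock 201.7136 → up 294.5019 (V=0.0000), down 177.5080 (V=1.0000). Price 0.0486; hedge Δ=-0.0085, bond B=1.7727.
  t=2,j=2: stock 334.6612 → up 488.6054 (V=0.0000), down 294.5019 (V=0.0000). Price 0.0000; hedge Δ=0.0000, bond B=0.0000.
  t=1,j=0: stock 138.1600 → up 201.7136 (V=0.0486), down 121.5808 (V=0.7042). Price 0.0660; hedge Δ=-0.0082, bond B=1.1965.
  t=1,j=1: stock 229.2200 → up 334.6612 (V=0.0000), down 201.7136 (V=0.0486). Price 0.0024; hedge Δ=-0.0004, bond B=0.0861.
  t=0,j=0: stock 157.0000 → up 229.2200 (V=0.0024), down 138.1600 (V=0.0660). Price 0.0048; hedge Δ=-0.0007, bond B=0.1146.
Root portfolio cost Δ·157+B reproduces V0=0.0048.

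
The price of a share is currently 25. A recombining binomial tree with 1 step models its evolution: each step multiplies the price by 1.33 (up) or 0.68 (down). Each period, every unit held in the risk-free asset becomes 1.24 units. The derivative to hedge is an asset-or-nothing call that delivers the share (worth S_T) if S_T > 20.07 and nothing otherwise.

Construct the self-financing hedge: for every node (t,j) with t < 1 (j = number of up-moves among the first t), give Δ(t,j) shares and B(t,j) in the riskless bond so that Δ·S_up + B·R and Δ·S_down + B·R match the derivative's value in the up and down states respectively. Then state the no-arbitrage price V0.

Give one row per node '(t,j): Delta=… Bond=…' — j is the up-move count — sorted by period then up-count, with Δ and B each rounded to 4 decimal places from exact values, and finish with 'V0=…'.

(0,0): Delta=2.0462 Bond=-28.0521
V0=23.1017

Under the risk-neutral measure, an up-move has probability p* = (R−d)/(u−d) = 0.8615 and values discount at R = 1.24.
Terminal payoffs: V(1,0)=0.0000, V(1,1)=33.2500
(0,0): S=25.0000. Δ = (V_up−V_dn)/(S_up−S_dn) = (33.2500−0.0000)/(33.2500−17.0000) = 2.0462. V = [p*·33.2500 + (1−p*)·0.0000]/1.24 = 23.1017. B = V − Δ·S = -28.0521.
The time-0 hedge costs 23.1017, which is the no-arbitrage price.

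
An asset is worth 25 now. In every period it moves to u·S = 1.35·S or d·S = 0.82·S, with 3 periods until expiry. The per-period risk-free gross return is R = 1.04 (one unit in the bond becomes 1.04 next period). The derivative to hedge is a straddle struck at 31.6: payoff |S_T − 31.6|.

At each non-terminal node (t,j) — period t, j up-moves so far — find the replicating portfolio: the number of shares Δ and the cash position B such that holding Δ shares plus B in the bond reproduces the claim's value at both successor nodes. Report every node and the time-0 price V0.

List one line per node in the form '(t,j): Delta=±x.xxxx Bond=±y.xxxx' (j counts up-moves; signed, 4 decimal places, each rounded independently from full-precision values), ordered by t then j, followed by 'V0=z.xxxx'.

(0,0): Delta=-0.0289 Bond=10.7158
(1,0): Delta=-0.5767 Bond=22.3743
(1,1): Delta=0.4399 Bond=-4.6794
(2,0): Delta=-1.0000 Bond=30.3846
(2,1): Delta=-0.2144 Bond=13.2430
(2,2): Delta=1.0000 Bond=-30.3846
V0=9.9928

No-arbitrage ⇒ martingale measure with p* = (R−d)/(u−d) = 0.4151.
At expiry t=3: V(3,0)=17.8158, V(3,1)=8.9065, V(3,2)=5.7613, V(3,3)=29.9094
Node (2,0) S=16.8100: V=(p*·8.9065+(1−p*)·17.8158)/1.04=13.5746; Δ=(8.9065−17.8158)/(22.6935−13.7842)=-1.0000; B=V−Δ·S=30.3846
Node (2,1) S=27.6750: V=(p*·5.7613+(1−p*)·8.9065)/1.04=7.3086; Δ=(5.7613−8.9065)/(37.3612−22.6935)=-0.2144; B=V−Δ·S=13.2430
Node (2,2) S=45.5625: V=(p*·29.9094+(1−p*)·5.7613)/1.04=15.1779; Δ=(29.9094−5.7613)/(61.5094−37.3613)=1.0000; B=V−Δ·S=-30.3846
Node (1,0) S=20.5000: V=(p*·7.3086+(1−p*)·13.5746)/1.04=10.5516; Δ=(7.3086−13.5746)/(27.6750−16.8100)=-0.5767; B=V−Δ·S=22.3743
Node (1,1) S=33.7500: V=(p*·15.1779+(1−p*)·7.3086)/1.04=10.1684; Δ=(15.1779−7.3086)/(45.5625−27.6750)=0.4399; B=V−Δ·S=-4.6794
Node (0,0) S=25.0000: V=(p*·10.1684+(1−p*)·10.5516)/1.04=9.9928; Δ=(10.1684−10.5516)/(33.7500−20.5000)=-0.0289; B=V−Δ·S=10.7158
Self-financing check: at every node Δ·S+B equals the discounted successor values.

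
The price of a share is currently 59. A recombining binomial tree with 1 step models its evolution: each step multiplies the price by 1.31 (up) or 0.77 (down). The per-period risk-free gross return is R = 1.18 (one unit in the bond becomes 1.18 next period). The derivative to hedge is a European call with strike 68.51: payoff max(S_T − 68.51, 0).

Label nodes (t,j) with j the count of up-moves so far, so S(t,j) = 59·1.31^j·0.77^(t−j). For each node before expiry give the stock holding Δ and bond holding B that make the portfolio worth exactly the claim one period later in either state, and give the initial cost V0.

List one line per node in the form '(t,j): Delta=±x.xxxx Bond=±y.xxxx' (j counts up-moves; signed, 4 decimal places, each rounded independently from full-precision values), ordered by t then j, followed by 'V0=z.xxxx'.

(0,0): Delta=0.2756 Bond=-10.6099
V0=5.6494

No-arbitrage ⇒ martingale measure with p* = (R−d)/(u−d) = 0.7593.
Terminal payoffs: V(1,0)=0.0000, V(1,1)=8.7800
Node (0,0) S=59.0000: V=(p*·8.7800+(1−p*)·0.0000)/1.18=5.6494; Δ=(8.7800−0.0000)/(77.2900−45.4300)=0.2756; B=V−Δ·S=-10.6099
Each (Δ,B) replicates both successor values, so the strategy is self-financing and V0 is arbitrage-free.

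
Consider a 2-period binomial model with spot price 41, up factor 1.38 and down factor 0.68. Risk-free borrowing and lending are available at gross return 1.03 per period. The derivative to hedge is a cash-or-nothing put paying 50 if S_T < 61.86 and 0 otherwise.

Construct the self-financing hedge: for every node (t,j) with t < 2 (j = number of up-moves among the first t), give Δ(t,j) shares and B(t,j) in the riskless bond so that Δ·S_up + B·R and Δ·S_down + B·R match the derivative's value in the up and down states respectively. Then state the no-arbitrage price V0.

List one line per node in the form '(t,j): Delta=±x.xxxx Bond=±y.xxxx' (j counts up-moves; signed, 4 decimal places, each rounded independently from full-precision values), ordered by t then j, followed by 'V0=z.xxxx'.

(0,0): Delta=-0.8457 Bond=70.0214
(1,0): Delta=0.0000 Bond=48.5437
(1,1): Delta=-1.2624 Bond=95.7004
V0=35.3473

No-arbitrage ⇒ martingale measure with p* = (R−d)/(u−d) = 0.5000.
At expiry t=2: V(2,0)=50.0000, V(2,1)=50.0000, V(2,2)=0.0000
  t=1,j=0: stock 27.8800 → up 38.4744 (V=50.0000), down 18.9584 (V=50.0000). Price 48.5437; hedge Δ=0.0000, bond B=48.5437.
  t=1,j=1: stock 56.5800 → up 78.0804 (V=0.0000), down 38.4744 (V=50.0000). Price 24.2718; hedge Δ=-1.2624, bond B=95.7004.
  t=0,j=0: stock 41.0000 → up 56.5800 (V=24.2718), down 27.8800 (V=48.5437). Price 35.3473; hedge Δ=-0.8457, bond B=70.0214.
Self-financing check: at every node Δ·S+B equals the discounted successor values.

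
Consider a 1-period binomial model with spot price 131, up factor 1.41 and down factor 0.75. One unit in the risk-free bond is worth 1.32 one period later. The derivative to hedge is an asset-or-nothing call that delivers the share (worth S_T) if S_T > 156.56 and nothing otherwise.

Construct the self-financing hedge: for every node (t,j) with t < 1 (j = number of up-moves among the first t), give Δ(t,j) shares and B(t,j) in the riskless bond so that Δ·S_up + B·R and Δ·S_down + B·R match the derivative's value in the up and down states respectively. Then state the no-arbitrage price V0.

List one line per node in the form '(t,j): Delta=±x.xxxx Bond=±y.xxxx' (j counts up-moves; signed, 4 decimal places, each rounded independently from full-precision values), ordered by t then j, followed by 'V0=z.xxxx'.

Under the risk-neutral measure, an up-move has probability p* = (R−d)/(u−d) = 0.8636 and values discount at R = 1.32.
At expiry t=1: V(1,0)=0.0000, V(1,1)=184.7100
Node (0,0) S=131.0000: V=(p*·184.7100+(1−p*)·0.0000)/1.32=120.8502; Δ=(184.7100−0.0000)/(184.7100−98.2500)=2.1364; B=V−Δ·S=-159.0134
The time-0 hedge costs 120.8502, which is the no-arbitrage price.

(0,0): Delta=2.1364 Bond=-159.0134
V0=120.8502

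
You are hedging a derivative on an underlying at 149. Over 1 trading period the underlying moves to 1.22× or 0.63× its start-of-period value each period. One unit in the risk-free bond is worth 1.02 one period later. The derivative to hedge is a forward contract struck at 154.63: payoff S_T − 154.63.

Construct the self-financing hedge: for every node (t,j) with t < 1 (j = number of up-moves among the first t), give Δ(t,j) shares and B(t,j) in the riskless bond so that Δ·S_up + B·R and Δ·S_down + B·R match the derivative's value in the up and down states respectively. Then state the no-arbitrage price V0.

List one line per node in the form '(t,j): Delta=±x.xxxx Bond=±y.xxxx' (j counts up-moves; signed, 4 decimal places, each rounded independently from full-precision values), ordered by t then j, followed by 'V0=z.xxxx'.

(0,0): Delta=1.0000 Bond=-151.5980
V0=-2.5980

No-arbitrage ⇒ martingale measure with p* = (R−d)/(u−d) = 0.6610.
Payoff layer (t=1): V(1,0)=-60.7600, V(1,1)=27.1500
(0,0): S=149.0000. Δ = (V_up−V_dn)/(S_up−S_dn) = (27.1500−-60.7600)/(181.7800−93.8700) = 1.0000. V = [p*·27.1500 + (1−p*)·-60.7600]/1.02 = -2.5980. B = V − Δ·S = -151.5980.
Root portfolio cost Δ·149+B reproduces V0=-2.5980.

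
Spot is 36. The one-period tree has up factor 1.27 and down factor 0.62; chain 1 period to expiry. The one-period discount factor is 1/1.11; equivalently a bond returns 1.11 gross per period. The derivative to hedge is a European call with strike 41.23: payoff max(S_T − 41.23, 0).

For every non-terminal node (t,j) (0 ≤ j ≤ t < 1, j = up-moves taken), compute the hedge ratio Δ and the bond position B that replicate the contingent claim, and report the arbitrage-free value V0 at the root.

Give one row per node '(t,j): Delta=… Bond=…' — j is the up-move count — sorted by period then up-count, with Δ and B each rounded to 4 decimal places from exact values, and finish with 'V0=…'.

Since d<R<u, set p* = (R−d)/(u−d) = 0.7538; price each node as the discounted p*-expectation of its children.
At expiry t=1: V(1,0)=0.0000, V(1,1)=4.4900
(0,0): S=36.0000. Δ = (V_up−V_dn)/(S_up−S_dn) = (4.4900−0.0000)/(45.7200−22.3200) = 0.1919. V = [p*·4.4900 + (1−p*)·0.0000]/1.11 = 3.0493. B = V − Δ·S = -3.8584.
The time-0 hedge costs 3.0493, which is the no-arbitrage price.

(0,0): Delta=0.1919 Bond=-3.8584
V0=3.0493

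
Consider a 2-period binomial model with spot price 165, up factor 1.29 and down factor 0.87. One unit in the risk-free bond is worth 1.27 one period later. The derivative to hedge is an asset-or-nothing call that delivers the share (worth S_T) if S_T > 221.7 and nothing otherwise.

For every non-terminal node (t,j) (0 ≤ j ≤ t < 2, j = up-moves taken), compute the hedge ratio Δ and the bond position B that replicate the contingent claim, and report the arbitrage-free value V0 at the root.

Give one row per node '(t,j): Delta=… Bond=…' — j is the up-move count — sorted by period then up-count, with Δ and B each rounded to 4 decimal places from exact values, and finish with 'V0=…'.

The replicating-portfolio and risk-neutral prices coincide; use p* = (1.27−0.87)/(1.29−0.87) = 0.9524 for the latter.
Terminal values V(2,·): V(2,0)=0.0000, V(2,1)=0.0000, V(2,2)=274.5765
Node (1,0) S=143.5500: V=(p*·0.0000+(1−p*)·0.0000)/1.27=0.0000; Δ=(0.0000−0.0000)/(185.1795−124.8885)=0.0000; B=V−Δ·S=0.0000
Node (1,1) S=212.8500: V=(p*·274.5765+(1−p*)·0.0000)/1.27=205.9066; Δ=(274.5765−0.0000)/(274.5765−185.1795)=3.0714; B=V−Δ·S=-447.8469
Node (0,0) S=165.0000: V=(p*·205.9066+(1−p*)·0.0000)/1.27=154.4107; Δ=(205.9066−0.0000)/(212.8500−143.5500)=2.9712; B=V−Δ·S=-335.8432
Check: Δ(0,0)·S0 + B(0,0) = 154.4107 = V0.

(0,0): Delta=2.9712 Bond=-335.8432
(1,0): Delta=0.0000 Bond=0.0000
(1,1): Delta=3.0714 Bond=-447.8469
V0=154.4107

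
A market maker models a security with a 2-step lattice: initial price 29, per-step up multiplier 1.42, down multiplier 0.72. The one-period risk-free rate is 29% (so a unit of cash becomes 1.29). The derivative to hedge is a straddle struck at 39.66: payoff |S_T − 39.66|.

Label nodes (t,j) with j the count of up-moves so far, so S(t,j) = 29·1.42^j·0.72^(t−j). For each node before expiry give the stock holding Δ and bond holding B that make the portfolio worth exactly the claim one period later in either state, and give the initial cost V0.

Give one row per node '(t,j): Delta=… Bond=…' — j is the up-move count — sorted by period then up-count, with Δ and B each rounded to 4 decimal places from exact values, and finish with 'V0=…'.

(0,0): Delta=0.1701 Bond=4.8927
(1,0): Delta=-1.0000 Bond=30.7442
(1,1): Delta=0.3055 Bond=0.7392
V0=9.8269

Risk-neutral probability p* = (R−d)/(u−d) = (1.29−0.72)/(1.42−0.72) = 0.8143.
Payoff layer (t=2): V(2,0)=24.6264, V(2,1)=10.0104, V(2,2)=18.8156
Node (1,0) S=20.8800: V=(p*·10.0104+(1−p*)·24.6264)/1.29=9.8642; Δ=(10.0104−24.6264)/(29.6496−15.0336)=-1.0000; B=V−Δ·S=30.7442
Node (1,1) S=41.1800: V=(p*·18.8156+(1−p*)·10.0104)/1.29=13.3181; Δ=(18.8156−10.0104)/(58.4756−29.6496)=0.3055; B=V−Δ·S=0.7392
Node (0,0) S=29.0000: V=(p*·13.3181+(1−p*)·9.8642)/1.29=9.8269; Δ=(13.3181−9.8642)/(41.1800−20.8800)=0.1701; B=V−Δ·S=4.8927
Root portfolio cost Δ·29+B reproduces V0=9.8269.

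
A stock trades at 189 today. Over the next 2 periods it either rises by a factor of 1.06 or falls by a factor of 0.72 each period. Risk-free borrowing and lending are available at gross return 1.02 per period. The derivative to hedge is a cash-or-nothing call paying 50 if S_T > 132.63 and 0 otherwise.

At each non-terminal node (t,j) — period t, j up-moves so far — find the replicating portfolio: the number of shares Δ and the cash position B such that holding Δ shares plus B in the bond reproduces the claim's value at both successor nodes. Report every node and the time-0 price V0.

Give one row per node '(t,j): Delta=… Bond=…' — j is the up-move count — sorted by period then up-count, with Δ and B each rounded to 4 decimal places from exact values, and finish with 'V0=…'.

Risk-neutral probability p* = (R−d)/(u−d) = (1.02−0.72)/(1.06−0.72) = 0.8824.
Terminal values V(2,·): V(2,0)=0.0000, V(2,1)=50.0000, V(2,2)=50.0000
Node (1,0) S=136.0800: V=(p*·50.0000+(1−p*)·0.0000)/1.02=43.2526; Δ=(50.0000−0.0000)/(144.2448−97.9776)=1.0807; B=V−Δ·S=-103.8062
Node (1,1) S=200.3400: V=(p*·50.0000+(1−p*)·50.0000)/1.02=49.0196; Δ=(50.0000−50.0000)/(212.3604−144.2448)=0.0000; B=V−Δ·S=49.0196
Node (0,0) S=189.0000: V=(p*·49.0196+(1−p*)·43.2526)/1.02=47.3933; Δ=(49.0196−43.2526)/(200.3400−136.0800)=0.0897; B=V−Δ·S=30.4315
Root portfolio cost Δ·189+B reproduces V0=47.3933.

(0,0): Delta=0.0897 Bond=30.4315
(1,0): Delta=1.0807 Bond=-103.8062
(1,1): Delta=0.0000 Bond=49.0196
V0=47.3933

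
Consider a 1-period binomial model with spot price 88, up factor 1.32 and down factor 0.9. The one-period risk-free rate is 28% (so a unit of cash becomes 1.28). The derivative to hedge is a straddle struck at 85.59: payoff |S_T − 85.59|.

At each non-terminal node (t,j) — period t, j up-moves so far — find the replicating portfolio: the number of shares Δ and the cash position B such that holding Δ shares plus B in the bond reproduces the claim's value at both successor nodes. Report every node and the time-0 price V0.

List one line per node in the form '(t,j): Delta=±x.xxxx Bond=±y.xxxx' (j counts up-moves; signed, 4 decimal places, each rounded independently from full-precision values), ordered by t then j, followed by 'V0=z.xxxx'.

Risk-neutral probability p* = (R−d)/(u−d) = (1.28−0.9)/(1.32−0.9) = 0.9048.
Terminal values V(1,·): V(1,0)=6.3900, V(1,1)=30.5700
  t=0,j=0: stock 88.0000 → up 116.1600 (V=30.5700), down 79.2000 (V=6.3900). Price 22.0837; hedge Δ=0.6542, bond B=-35.4877.
Each (Δ,B) replicates both successor values, so the strategy is self-financing and V0 is arbitrage-free.

(0,0): Delta=0.6542 Bond=-35.4877
V0=22.0837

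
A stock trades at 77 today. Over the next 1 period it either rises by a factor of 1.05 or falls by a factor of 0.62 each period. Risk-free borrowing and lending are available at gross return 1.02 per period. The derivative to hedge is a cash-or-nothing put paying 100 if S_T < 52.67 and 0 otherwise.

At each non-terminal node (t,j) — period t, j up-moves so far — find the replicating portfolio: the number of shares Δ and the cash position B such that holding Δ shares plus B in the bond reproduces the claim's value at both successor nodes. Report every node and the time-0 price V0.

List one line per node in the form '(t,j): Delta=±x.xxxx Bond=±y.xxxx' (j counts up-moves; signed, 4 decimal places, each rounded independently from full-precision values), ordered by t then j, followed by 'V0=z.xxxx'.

No-arbitrage ⇒ martingale measure with p* = (R−d)/(u−d) = 0.9302.
Terminal values V(1,·): V(1,0)=100.0000, V(1,1)=0.0000
  t=0,j=0: stock 77.0000 → up 80.8500 (V=0.0000), down 47.7400 (V=100.0000). Price 6.8399; hedge Δ=-3.0202, bond B=239.3981.
Self-financing check: at every node Δ·S+B equals the discounted successor values.

(0,0): Delta=-3.0202 Bond=239.3981
V0=6.8399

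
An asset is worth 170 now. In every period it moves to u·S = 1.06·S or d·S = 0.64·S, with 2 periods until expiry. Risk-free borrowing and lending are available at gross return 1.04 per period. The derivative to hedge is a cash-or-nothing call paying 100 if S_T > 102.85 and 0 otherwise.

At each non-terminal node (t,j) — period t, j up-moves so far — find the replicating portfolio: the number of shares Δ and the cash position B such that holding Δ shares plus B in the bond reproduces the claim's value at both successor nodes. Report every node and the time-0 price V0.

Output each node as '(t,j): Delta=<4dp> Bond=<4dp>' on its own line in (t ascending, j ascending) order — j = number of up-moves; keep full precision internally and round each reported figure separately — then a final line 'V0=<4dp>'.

Risk-neutral probability p* = (R−d)/(u−d) = (1.04−0.64)/(1.06−0.64) = 0.9524.
At expiry t=2: V(2,0)=0.0000, V(2,1)=100.0000, V(2,2)=100.0000
(1,0): S=108.8000. Δ = (V_up−V_dn)/(S_up−S_dn) = (100.0000−0.0000)/(115.3280−69.6320) = 2.1884. V = [p*·100.0000 + (1−p*)·0.0000]/1.04 = 91.5751. B = V − Δ·S = -146.5201.
(1,1): S=180.2000. Δ = (V_up−V_dn)/(S_up−S_dn) = (100.0000−100.0000)/(191.0120−115.3280) = 0.0000. V = [p*·100.0000 + (1−p*)·100.0000]/1.04 = 96.1538. B = V − Δ·S = 96.1538.
(0,0): S=170.0000. Δ = (V_up−V_dn)/(S_up−S_dn) = (96.1538−91.5751)/(180.2000−108.8000) = 0.0641. V = [p*·96.1538 + (1−p*)·91.5751]/1.04 = 92.2460. B = V − Δ·S = 81.3442.
The time-0 hedge costs 92.2460, which is the no-arbitrage price.

(0,0): Delta=0.0641 Bond=81.3442
(1,0): Delta=2.1884 Bond=-146.5201
(1,1): Delta=0.0000 Bond=96.1538
V0=92.2460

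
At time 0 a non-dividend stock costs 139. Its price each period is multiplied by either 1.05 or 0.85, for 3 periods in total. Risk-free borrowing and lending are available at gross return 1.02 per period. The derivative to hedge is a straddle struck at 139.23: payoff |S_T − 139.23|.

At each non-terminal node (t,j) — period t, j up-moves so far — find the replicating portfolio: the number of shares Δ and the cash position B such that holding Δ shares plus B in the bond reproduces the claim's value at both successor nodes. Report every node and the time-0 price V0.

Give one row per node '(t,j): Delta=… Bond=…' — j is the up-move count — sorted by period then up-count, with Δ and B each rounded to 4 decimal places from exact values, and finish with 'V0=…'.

(0,0): Delta=0.0831 Bond=5.7373
(1,0): Delta=-1.0000 Bond=133.8235
(1,1): Delta=0.2379 Bond=-16.7312
(2,0): Delta=-1.0000 Bond=136.5000
(2,1): Delta=-1.0000 Bond=136.5000
(2,2): Delta=0.4147 Bond=-44.1656
V0=17.2920

No-arbitrage ⇒ martingale measure with p* = (R−d)/(u−d) = 0.8500.
Terminal values V(3,·): V(3,0)=53.8666, V(3,1)=33.7811, V(3,2)=8.9696, V(3,3)=21.6799
  t=2,j=0: stock 100.4275 → up 105.4489 (V=33.7811), down 85.3634 (V=53.8666). Price 36.0725; hedge Δ=-1.0000, bond B=136.5000.
  t=2,j=1: stock 124.0575 → up 130.2604 (V=8.9696), down 105.4489 (V=33.7811). Price 12.4425; hedge Δ=-1.0000, bond B=136.5000.
  t=2,j=2: stock 153.2475 → up 160.9099 (V=21.6799), down 130.2604 (V=8.9696). Price 19.3856; hedge Δ=0.4147, bond B=-44.1656.
  t=1,j=0: stock 118.1500 → up 124.0575 (V=12.4425), down 100.4275 (V=36.0725). Price 15.6735; hedge Δ=-1.0000, bond B=133.8235.
  t=1,j=1: stock 145.9500 → up 153.2475 (V=19.3856), down 124.0575 (V=12.4425). Price 17.9845; hedge Δ=0.2379, bond B=-16.7312.
  t=0,j=0: stock 139.0000 → up 145.9500 (V=17.9845), down 118.1500 (V=15.6735). Price 17.2920; hedge Δ=0.0831, bond B=5.7373.
Self-financing check: at every node Δ·S+B equals the discounted successor values.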